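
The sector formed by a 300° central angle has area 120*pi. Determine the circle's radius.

r² = 360 × 120*pi / (π × 300) = 144, so r = 12.

12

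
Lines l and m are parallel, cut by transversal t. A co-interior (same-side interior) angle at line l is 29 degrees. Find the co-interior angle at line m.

Co-interior angles (same-side interior) formed by parallel lines and a transversal are supplementary (sum to 180 degrees).
The given angle is 29 degrees.
The co-interior angle = 180 - 29 = 151 degrees.

151 degrees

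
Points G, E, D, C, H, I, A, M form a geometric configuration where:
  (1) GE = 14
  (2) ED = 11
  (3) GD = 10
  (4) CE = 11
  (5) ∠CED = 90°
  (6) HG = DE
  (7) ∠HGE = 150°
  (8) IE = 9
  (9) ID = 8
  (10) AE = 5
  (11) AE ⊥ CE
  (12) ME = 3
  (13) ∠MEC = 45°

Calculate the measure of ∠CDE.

Step 1: By the law of cosines on triangle DEC: DC² = 11² + 11² − 2·11·11·cos(90°) = 242, so DC = 11·√2.
Step 2: By the inverse law of cosines on triangle CDE: cos(∠CDE) = ((11·√2)² + 11² − 11²) / (2·11·√2·11) = 242/342.24 = 0.7071, so ∠CDE = 45°.

Therefore, the measure of angle ∠CDE = 45°.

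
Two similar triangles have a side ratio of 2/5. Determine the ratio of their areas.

Area scales with the square of linear dimensions. If every length is multiplied by 2/5, then the area is multiplied by (2/5)^2 = 4/25.
The area ratio is 4:25.

4:25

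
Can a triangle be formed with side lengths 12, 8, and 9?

Check all three triangle inequalities:
12 + 8 = 20 > 9 ✓
12 + 9 = 21 > 8 ✓
8 + 9 = 17 > 12 ✓
All conditions hold, so these sides form a valid triangle.

Yes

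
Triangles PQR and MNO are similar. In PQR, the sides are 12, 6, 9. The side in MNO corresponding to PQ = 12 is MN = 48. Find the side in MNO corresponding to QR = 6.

Similar triangles have proportional sides. Setting up the proportion:
MN / PQ = NO / QR
48 / 12 = NO / 6
NO = 6 * 48 / 12 = 24.

24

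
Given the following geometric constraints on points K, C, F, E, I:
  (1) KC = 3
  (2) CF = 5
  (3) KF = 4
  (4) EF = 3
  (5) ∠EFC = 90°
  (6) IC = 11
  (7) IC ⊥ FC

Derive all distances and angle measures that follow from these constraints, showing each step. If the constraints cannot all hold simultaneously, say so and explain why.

The constraints are consistent.

Step 1: From CF = 5, FE = 3, and ∠CFE = 90°, by the law of cosines:
  CE² = CF² + FE² - 2·CF·FE·cos(90°) = 25 + 9 - 0 = 34
  CE = √34

Step 2: From FC = 5, CI = 11, and ∠FCI = 90°, by the law of cosines:
  FI² = FC² + CI² - 2·FC·CI·cos(90°) = 25 + 121 - 0 = 146
  FI = √146

Step 3: From KC = 3, KF = 4, CF = 5, by the inverse law of cosines:
  cos(∠CKF) = (KC² + KF² - CF²) / (2·KC·KF)
  ∠CKF = 90°

Step 4: From CF = 5, CK = 3, FK = 4, by the inverse law of cosines:
  cos(∠FCK) = (CF² + CK² - FK²) / (2·CF·CK)
  ∠FCK = 53.13°

Step 5: From FC = 5, FK = 4, CK = 3, by the inverse law of cosines:
  cos(∠CFK) = (FC² + FK² - CK²) / (2·FC·FK)
  ∠CFK = 36.87°

Step 6: From CE = √34, CF = 5, EF = 3, by the inverse law of cosines:
  cos(∠ECF) = (CE² + CF² - EF²) / (2·CE·CF)
  ∠ECF = 30.96°

Step 7: From FC = 5, FI = √146, CI = 11, by the inverse law of cosines:
  cos(∠CFI) = (FC² + FI² - CI²) / (2·FC·FI)
  ∠CFI = 65.56°

Step 8: From EC = √34, EF = 3, CF = 5, by the inverse law of cosines:
  cos(∠CEF) = (EC² + EF² - CF²) / (2·EC·EF)
  ∠CEF = 59.04°

Step 9: From IC = 11, IF = √146, CF = 5, by the inverse law of cosines:
  cos(∠CIF) = (IC² + IF² - CF²) / (2·IC·IF)
  ∠CIF = 24.44°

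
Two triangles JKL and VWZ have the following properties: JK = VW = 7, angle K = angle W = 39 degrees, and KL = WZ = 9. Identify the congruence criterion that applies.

The given information matches SAS: Two pairs of corresponding sides and the included angle are equal (Side-Angle-Side).

SAS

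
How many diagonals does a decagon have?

The number of diagonals in an n-gon is n(n - 3)/2.
For n = 10: 10(10 - 3)/2 = 10 × 7 / 2 = 35.

35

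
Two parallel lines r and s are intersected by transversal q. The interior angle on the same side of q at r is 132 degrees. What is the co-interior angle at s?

Co-interior angles (same-side interior) formed by parallel lines and a transversal are supplementary (sum to 180 degrees).
The given angle is 132 degrees.
The co-interior angle = 180 - 132 = 48 degrees.

48 degrees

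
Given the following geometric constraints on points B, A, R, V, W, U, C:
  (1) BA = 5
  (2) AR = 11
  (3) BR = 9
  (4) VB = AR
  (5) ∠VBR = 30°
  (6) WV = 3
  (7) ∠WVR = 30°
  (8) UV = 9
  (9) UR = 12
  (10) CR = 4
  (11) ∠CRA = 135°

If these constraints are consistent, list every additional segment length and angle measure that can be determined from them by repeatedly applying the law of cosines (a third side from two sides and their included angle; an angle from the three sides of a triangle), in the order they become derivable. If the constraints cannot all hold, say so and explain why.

The constraints are consistent. Derivable facts, in order:
After 1 step:
- AC ≈ 14.11
- RV ≈ 5.53
- ∠ABR = 99.59°
- ∠ARB = 26.63°
- ∠BAR = 53.78°
After 2 steps:
- RW ≈ 3.29
- ∠ACR = 33.44°
- ∠BRV = 95.47°
- ∠BVR = 54.53°
- ∠CAR = 11.56°
- ∠RUV = 25.8°
- ∠RVU = 109.06°
- ∠URV = 45.14°
After 3 steps:
- ∠RWV = 122.87°
- ∠VRW = 27.13°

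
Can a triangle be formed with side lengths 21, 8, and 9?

The longest side is 21. The other two sides sum to 8 + 9 = 17.
Since 17 ≤ 21, the two shorter sides cannot reach around to close the triangle.

No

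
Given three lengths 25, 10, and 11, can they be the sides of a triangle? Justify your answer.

The longest side is 25. The other two sides sum to 10 + 11 = 21.
Since 21 ≤ 25, the two shorter sides cannot reach around to close the triangle.

No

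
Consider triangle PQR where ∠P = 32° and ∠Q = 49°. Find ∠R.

The interior angles sum to 180°: angle R = 180 - 32 - 49 = 99°.
The triangle is obtuse (angles 32°, 49°, 99°).

99 degrees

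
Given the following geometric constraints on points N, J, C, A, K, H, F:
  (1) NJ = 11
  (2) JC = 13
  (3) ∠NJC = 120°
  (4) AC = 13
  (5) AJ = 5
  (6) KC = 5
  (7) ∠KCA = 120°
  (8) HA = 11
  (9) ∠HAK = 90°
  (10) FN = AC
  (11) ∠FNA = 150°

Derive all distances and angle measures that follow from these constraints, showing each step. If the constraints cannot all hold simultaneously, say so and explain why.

The constraints are consistent.

From the given relations:
  FN = AC = 13

Step 1: From NJ = 11, JC = 13, and ∠NJC = 120°, by the law of cosines:
  NC² = NJ² + JC² - 2·NJ·JC·cos(120°) = 121 + 169 + 143 = 433
  NC ≈ 20.81

Step 2: From AC = 13, CK = 5, and ∠ACK = 120°, by the law of cosines:
  AK² = AC² + CK² - 2·AC·CK·cos(120°) = 169 + 25 + 65 = 259
  AK ≈ 16.09

Step 3: From JA = 5, JC = 13, AC = 13, by the inverse law of cosines:
  cos(∠AJC) = (JA² + JC² - AC²) / (2·JA·JC)
  ∠AJC = 78.91°

Step 4: From CA = 13, CJ = 13, AJ = 5, by the inverse law of cosines:
  cos(∠ACJ) = (CA² + CJ² - AJ²) / (2·CA·CJ)
  ∠ACJ = 22.17°

Step 5: From AC = 13, AJ = 5, CJ = 13, by the inverse law of cosines:
  cos(∠CAJ) = (AC² + AJ² - CJ²) / (2·AC·AJ)
  ∠CAJ = 78.91°

Step 6: From KA = 16.09, AH = 11, and ∠KAH = 90°, by the law of cosines:
  KH² = KA² + AH² - 2·KA·AH·cos(90°) = 259 + 121 - 0 = 380
  KH = 2·√95

Step 7: From NC = 20.81, NJ = 11, CJ = 13, by the inverse law of cosines:
  cos(∠CNJ) = (NC² + NJ² - CJ²) / (2·NC·NJ)
  ∠CNJ = 32.75°

Step 8: From CJ = 13, CN = 20.81, JN = 11, by the inverse law of cosines:
  cos(∠JCN) = (CJ² + CN² - JN²) / (2·CJ·CN)
  ∠JCN = 27.25°

Step 9: From AC = 13, AK = 16.09, CK = 5, by the inverse law of cosines:
  cos(∠CAK) = (AC² + AK² - CK²) / (2·AC·AK)
  ∠CAK = 15.61°

Step 10: From KA = 16.09, KC = 5, AC = 13, by the inverse law of cosines:
  cos(∠AKC) = (KA² + KC² - AC²) / (2·KA·KC)
  ∠AKC = 44.39°

Step 11: From KA = 16.09, KH = 2·√95, AH = 11, by the inverse law of cosines:
  cos(∠AKH) = (KA² + KH² - AH²) / (2·KA·KH)
  ∠AKH = 34.35°

Step 12: From HA = 11, HK = 2·√95, AK = 16.09, by the inverse law of cosines:
  cos(∠AHK) = (HA² + HK² - AK²) / (2·HA·HK)
  ∠AHK = 55.65°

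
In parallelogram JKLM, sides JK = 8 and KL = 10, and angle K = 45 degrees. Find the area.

The area of a parallelogram equals the product of two adjacent sides times the sine of the included angle.
This is because the height equals 10 * sin(45°) = 5*sqrt(2).
Area = 8 * 5*sqrt(2) = 40*sqrt(2)

40*sqrt(2)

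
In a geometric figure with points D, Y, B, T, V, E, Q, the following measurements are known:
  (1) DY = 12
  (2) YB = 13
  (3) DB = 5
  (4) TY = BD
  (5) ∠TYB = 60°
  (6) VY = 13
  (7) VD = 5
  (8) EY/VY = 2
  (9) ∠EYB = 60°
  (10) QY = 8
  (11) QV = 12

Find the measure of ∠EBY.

From the given relations: EY = 2·VY = 2·13 = 26.
Step 1: By the law of cosines on triangle BYE: BE² = 13² + 26² − 2·13·26·cos(60°) = 507, so BE = 13·√3.
Step 2: By the inverse law of cosines on triangle EBY: cos(∠EBY) = ((13·√3)² + 13² − 26²) / (2·13·√3·13) = 0/585.43 = 0, so ∠EBY = 90°.

Therefore, the measure of angle ∠EBY = 90°.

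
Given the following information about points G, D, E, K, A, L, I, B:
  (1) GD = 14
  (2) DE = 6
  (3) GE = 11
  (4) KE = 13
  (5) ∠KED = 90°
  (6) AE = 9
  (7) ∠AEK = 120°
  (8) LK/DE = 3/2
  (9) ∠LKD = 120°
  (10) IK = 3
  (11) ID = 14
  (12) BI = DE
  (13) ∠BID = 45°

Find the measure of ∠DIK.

Step 1: By the law of cosines on triangle DEK: DK² = 6² + 13² − 2·6·13·cos(90°) = 205, so DK ≈ 14.32.
Step 2: By the inverse law of cosines on triangle DIK: cos(∠DIK) = (14² + 3² − 14.32²) / (2·14·3) = 0/84 = 0, so ∠DIK = 90°.

Therefore, the measure of angle ∠DIK = 90°.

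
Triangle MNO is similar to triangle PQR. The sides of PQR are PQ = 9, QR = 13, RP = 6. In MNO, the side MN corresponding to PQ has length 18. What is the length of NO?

Since the triangles are similar, the ratio of corresponding sides is constant.
Scale factor k = MN / PQ = 18 / 9 = 2
NO = k * QR = 2 * 13 = 26

26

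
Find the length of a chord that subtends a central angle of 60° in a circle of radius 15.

Chord length = 2r sin(θ/2)
= 2 × 15 × sin(60°/2)
= 2 × 15 × sin(30°)
= 15

15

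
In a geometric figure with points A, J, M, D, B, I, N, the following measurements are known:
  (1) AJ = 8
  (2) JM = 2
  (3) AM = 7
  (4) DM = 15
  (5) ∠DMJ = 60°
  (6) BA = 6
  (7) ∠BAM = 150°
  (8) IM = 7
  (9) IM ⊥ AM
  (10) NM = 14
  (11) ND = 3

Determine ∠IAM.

Step 1: By the law of cosines on triangle AMI: AI² = 7² + 7² − 2·7·7·cos(90°) = 98, so AI = 7·√2.
Step 2: By the inverse law of cosines on triangle IAM: cos(∠IAM) = ((7·√2)² + 7² − 7²) / (2·7·√2·7) = 98/138.59 = 0.7071, so ∠IAM = 45°.

Therefore, the measure of angle ∠IAM = 45°.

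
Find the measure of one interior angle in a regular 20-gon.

Each interior angle of a regular n-gon is (n - 2) * 180 / n.
For n = 20: (20 - 2) * 180 / 20 = 3240/20 = 162 degrees.

162 degrees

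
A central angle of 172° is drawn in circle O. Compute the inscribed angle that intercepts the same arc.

An inscribed angle intercepts an arc from a point on the circle, while the central angle intercepts the same arc from the center.
The inscribed angle is always half the central angle: 172° / 2 = 86°.

86°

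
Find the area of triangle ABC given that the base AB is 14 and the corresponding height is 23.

A triangle's area is half the area of a rectangle with the same base and height.
Area = (1/2) * 14 * 23 = 161.

161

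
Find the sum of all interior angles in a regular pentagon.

The sum of interior angles of an n-sided polygon is (n - 2) * 180.
For n = 5: (5 - 2) * 180 = 3 * 180 = 540 degrees.

540 degrees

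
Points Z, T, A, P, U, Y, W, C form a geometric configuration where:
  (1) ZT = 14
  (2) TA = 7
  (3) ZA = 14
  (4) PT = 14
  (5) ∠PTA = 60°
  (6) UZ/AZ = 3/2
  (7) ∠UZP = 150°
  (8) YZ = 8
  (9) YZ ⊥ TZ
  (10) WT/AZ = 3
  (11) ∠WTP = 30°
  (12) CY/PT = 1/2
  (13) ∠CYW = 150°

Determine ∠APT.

Step 1: By the law of cosines on triangle PTA: PA² = 14² + 7² − 2·14·7·cos(60°) = 147, so PA = 7·√3.
Step 2: By the inverse law of cosines on triangle APT: cos(∠APT) = ((7·√3)² + 14² − 7²) / (2·7·√3·14) = 294/339.48 = 0.866, so ∠APT = 30°.

Therefore, the measure of angle ∠APT = 30°.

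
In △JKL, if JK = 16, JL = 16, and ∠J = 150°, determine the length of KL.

When two sides and the included angle are known, the law of cosines gives the third side.
c^2 = a^2 + b^2 - 2ab cos(C) generalizes the Pythagorean theorem to non-right triangles.
Here: KL^2 = 256 + 256 - 512*(-sqrt(3)/2) = 256*sqrt(3) + 512
KL = 16*sqrt(sqrt(3) + 2)

16*sqrt(sqrt(3) + 2)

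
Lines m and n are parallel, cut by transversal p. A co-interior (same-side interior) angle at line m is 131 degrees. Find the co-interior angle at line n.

Co-interior (same-side interior) angles are between the parallel lines on the same side of the transversal.
Unlike corresponding or alternate interior angles, they are supplementary rather than equal.
So the angle = 180 - 131 = 49 degrees.

49 degrees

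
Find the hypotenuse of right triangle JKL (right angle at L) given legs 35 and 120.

In a right triangle, the square of the hypotenuse equals the sum of the squares of the two legs.
The legs are 35 and 120, so the hypotenuse = sqrt(1225 + 14400) = sqrt(15625) = 125.

125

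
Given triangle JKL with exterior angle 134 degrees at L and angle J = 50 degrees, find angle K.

By the exterior angle theorem: exterior angle = sum of remote interior angles.
134 = 50 + angle K
angle K = 134 - 50 = 84 degrees

84 degrees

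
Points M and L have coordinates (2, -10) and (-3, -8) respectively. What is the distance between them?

The horizontal distance is |-3 - 2| = 5 and the vertical distance is |-8 - -10| = 2.
By the Pythagorean theorem, d = sqrt(5^2 + 2^2) = sqrt(29).

sqrt(29)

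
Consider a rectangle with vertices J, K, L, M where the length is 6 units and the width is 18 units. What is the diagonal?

A rectangle's diagonal splits it into two right triangles, with the diagonal as the hypotenuse.
By the Pythagorean theorem, d^2 = 6^2 + 18^2 = 360.
Therefore d = sqrt(360) = 6*sqrt(10).

6*sqrt(10)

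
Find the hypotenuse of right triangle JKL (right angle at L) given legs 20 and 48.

JK = sqrt(20^2 + 48^2) = sqrt(2704) = 52

52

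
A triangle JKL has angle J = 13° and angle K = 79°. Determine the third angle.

angle L = 180 - 13 - 79 = 88 degrees.

88 degrees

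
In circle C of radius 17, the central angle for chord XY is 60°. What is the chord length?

Drop a perpendicular from the center to the chord, bisecting both the chord and the central angle.
Each half-chord = r sin(θ/2) = 17 sin(30°).
The full chord = 2 × 17 × sin(30°) = 17.

17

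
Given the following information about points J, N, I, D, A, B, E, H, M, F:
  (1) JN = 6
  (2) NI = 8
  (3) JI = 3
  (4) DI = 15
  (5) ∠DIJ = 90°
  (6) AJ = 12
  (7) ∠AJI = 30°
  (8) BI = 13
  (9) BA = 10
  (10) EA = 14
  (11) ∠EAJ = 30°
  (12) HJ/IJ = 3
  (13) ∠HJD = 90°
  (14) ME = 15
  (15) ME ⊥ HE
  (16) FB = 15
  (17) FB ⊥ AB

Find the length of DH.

From the given relations: HJ = 3·IJ = 3·3 = 9.
Step 1: By the law of cosines on triangle JID: JD² = 3² + 15² − 2·3·15·cos(90°) = 234, so JD = 3·√26.
Step 2: By the law of cosines on triangle DJH: DH² = (3·√26)² + 9² − 2·3·√26·9·cos(90°) = 315, so DH = 3·√35.

Therefore, the length of DH = 3·√35.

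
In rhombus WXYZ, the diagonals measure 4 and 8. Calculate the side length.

Half-diagonals are 2 and 4. side = sqrt(2^2 + 4^2) = sqrt(20) = 2*sqrt(5)

2*sqrt(5)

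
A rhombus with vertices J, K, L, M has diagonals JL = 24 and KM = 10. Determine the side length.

The diagonals of a rhombus bisect each other at right angles.
Half-diagonals: 24/2 = 12 and 10/2 = 5
side = sqrt(12^2 + 5^2)
side = sqrt(144 + 25)
side = sqrt(169) = 13

13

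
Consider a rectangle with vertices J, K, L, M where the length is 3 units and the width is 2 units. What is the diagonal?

A rectangle's diagonal splits it into two right triangles, with the diagonal as the hypotenuse.
By the Pythagorean theorem, d^2 = 3^2 + 2^2 = 13.
Therefore d = sqrt(13).

sqrt(13)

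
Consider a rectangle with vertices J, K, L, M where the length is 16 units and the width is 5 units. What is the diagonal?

d = sqrt(16^2 + 5^2) = sqrt(281)

sqrt(281)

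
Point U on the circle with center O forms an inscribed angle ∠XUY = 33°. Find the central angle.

Central angle = 2 × 33° = 66° (inscribed angle theorem).

66°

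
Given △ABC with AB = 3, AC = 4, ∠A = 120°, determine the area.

When two sides and the included angle are known, the area formula is (1/2)ab sin(C).
The height from one side to the opposite vertex is 4 sin(120°) = 2*sqrt(3).
Area = (1/2) * 3 * 2*sqrt(3) = 3*sqrt(3).

3*sqrt(3)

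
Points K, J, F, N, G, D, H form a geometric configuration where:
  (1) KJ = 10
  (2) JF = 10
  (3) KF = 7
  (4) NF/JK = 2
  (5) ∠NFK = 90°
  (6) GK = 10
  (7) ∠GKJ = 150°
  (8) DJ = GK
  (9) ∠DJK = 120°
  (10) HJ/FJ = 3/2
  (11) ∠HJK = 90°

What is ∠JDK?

From the given relations: DJ = GK = 10.
Step 1: By the law of cosines on triangle DJK: DK² = 10² + 10² − 2·10·10·cos(120°) = 300, so DK = 10·√3.
Step 2: By the inverse law of cosines on triangle JDK: cos(∠JDK) = (10² + (10·√3)² − 10²) / (2·10·10·√3) = 300/346.41 = 0.866, so ∠JDK = 30°.

Therefore, the measure of angle ∠JDK = 30°.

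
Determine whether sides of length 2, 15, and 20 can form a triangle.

The longest side is 20. The other two sides sum to 2 + 15 = 17.
Since 17 ≤ 20, the two shorter sides cannot reach around to close the triangle.

No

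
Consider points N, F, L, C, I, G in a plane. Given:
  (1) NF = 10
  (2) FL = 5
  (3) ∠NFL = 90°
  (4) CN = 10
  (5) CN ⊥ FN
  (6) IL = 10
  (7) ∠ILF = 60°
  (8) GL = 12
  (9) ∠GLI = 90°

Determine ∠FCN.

Step 1: By the law of cosines on triangle CNF: CF² = 10² + 10² − 2·10·10·cos(90°) = 200, so CF = 10·√2.
Step 2: By the inverse law of cosines on triangle FCN: cos(∠FCN) = ((10·√2)² + 10² − 10²) / (2·10·√2·10) = 200/282.84 = 0.7071, so ∠FCN = 45°.

Therefore, the measure of angle ∠FCN = 45°.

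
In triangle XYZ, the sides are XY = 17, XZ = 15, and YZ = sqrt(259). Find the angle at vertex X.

When all three sides of a triangle are known, the law of cosines can be rearranged to find any angle.
cos(C) = (a² + b² - c²) / (2ab) gives cos(X) = 1/2.
Taking the inverse cosine: X = 60°.

60°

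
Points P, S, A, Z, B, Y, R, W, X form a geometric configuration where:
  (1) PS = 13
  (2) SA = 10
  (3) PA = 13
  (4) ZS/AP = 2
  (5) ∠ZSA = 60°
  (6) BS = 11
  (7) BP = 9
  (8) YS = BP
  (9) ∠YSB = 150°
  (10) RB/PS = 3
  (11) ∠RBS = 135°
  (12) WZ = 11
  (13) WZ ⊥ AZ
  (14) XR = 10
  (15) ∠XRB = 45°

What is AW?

From the given relations: ZS = 2·AP = 2·13 = 26.
Step 1: By the law of cosines on triangle ZSA: ZA² = 26² + 10² − 2·26·10·cos(60°) = 516, so ZA = 2·√129.
Step 2: By the law of cosines on triangle AZW: AW² = (2·√129)² + 11² − 2·2·√129·11·cos(90°) = 637, so AW = 7·√13.

Therefore, the length of AW = 7·√13.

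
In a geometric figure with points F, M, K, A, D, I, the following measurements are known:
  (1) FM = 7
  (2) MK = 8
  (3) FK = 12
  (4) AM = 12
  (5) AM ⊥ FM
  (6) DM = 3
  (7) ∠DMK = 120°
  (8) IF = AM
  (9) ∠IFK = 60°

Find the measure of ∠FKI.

From the given relations: IF = AM = 12.
Step 1: By the law of cosines on triangle KFI: KI² = 12² + 12² − 2·12·12·cos(60°) = 144, so KI = 12.
Step 2: By the inverse law of cosines on triangle FKI: cos(∠FKI) = (12² + 12² − 12²) / (2·12·12) = 144/288 = 0.5, so ∠FKI = 60°.

Therefore, the measure of angle ∠FKI = 60°.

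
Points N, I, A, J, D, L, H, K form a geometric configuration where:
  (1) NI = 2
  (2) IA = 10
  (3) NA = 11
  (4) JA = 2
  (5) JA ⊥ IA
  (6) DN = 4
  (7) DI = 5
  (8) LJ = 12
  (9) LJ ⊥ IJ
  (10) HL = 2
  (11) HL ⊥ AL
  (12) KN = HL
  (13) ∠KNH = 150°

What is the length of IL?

Step 1: By the law of cosines on triangle JAI: JI² = 2² + 10² − 2·2·10·cos(90°) = 104, so JI = 2·√26.
Step 2: By the law of cosines on triangle IJL: IL² = (2·√26)² + 12² − 2·2·√26·12·cos(90°) = 248, so IL = 2·√62.

Therefore, the length of IL = 2·√62.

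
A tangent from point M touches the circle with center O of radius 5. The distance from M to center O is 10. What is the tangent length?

tangent = √(d² - r²) = √(10² - 5²) = √(100 - 25) = √75 = 5*sqrt(3)

5*sqrt(3)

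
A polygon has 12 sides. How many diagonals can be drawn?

The number of diagonals in an n-gon is n(n - 3)/2.
For n = 12: 12(12 - 3)/2 = 12 × 9 / 2 = 54.

54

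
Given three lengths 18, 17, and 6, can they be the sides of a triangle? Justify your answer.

Sort the sides: 6, 17, 18.
It suffices to check that the sum of the two smallest exceeds the largest:
6 + 17 = 23 > 18. ✓
Yes, a valid triangle can be formed.

Yes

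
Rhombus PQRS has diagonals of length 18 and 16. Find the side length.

In a rhombus, the diagonals bisect each other perpendicularly, creating four congruent right triangles.
Each triangle has legs 9 (half of 18) and 8 (half of 16).
The hypotenuse of each right triangle is a side of the rhombus:
side = sqrt(9^2 + 8^2) = sqrt(145)

sqrt(145)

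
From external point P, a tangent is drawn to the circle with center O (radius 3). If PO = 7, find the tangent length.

The tangent, radius, and line from the external point to the center form a right triangle.
The right angle is where the tangent meets the radius.
By the Pythagorean theorem: tangent² + 3² = 7²
tangent² = 49 - 9 = 40
tangent = 2*sqrt(10)

2*sqrt(10)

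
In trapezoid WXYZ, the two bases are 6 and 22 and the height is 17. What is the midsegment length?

The midsegment (median) of a trapezoid connects the midpoints of the non-parallel sides.
Its length is the average of the two bases: (6 + 22) / 2 = 14.

14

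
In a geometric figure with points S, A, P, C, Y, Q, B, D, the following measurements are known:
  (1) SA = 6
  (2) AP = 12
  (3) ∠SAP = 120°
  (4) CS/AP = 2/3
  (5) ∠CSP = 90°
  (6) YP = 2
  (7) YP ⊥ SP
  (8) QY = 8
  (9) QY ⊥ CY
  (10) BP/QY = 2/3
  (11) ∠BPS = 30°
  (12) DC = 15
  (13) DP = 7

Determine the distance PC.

From the given relations: CS = 2/3·AP = 2/3·12 = 8.
Step 1: By the law of cosines on triangle SAP: SP² = 6² + 12² − 2·6·12·cos(120°) = 252, so SP = 6·√7.
Step 2: By the law of cosines on triangle PSC: PC² = (6·√7)² + 8² − 2·6·√7·8·cos(90°) = 316, so PC = 2·√79.

Therefore, the length of PC = 2·√79.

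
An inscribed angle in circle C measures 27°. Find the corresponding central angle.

Central angle = 2 × 27° = 54° (inscribed angle theorem).

54°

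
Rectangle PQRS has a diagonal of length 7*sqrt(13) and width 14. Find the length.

The diagonal of a rectangle forms a right triangle with the two sides.
Rearranging the Pythagorean theorem: missing side = sqrt(d^2 - known^2).
= sqrt(637 - 196) = sqrt(441) = 21.

21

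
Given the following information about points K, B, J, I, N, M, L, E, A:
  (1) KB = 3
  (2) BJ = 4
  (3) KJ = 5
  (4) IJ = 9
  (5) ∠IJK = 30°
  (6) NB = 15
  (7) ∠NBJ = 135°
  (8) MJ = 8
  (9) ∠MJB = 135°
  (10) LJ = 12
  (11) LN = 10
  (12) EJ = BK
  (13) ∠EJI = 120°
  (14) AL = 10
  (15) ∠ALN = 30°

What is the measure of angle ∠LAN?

Step 1: By the law of cosines on triangle ALN: AN² = 10² + 10² − 2·10·10·cos(30°) = 26.79, so AN ≈ 5.18.
Step 2: By the inverse law of cosines on triangle LAN: cos(∠LAN) = (10² + 5.18² − 10²) / (2·10·5.18) = 26.79/103.53 = 0.2588, so ∠LAN = 75°.

Therefore, the measure of angle ∠LAN = 75°.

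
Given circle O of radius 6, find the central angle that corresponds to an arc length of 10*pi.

θ = 360 × 10*pi / (2π × 6) = 300° (rearranging arc length formula).

300°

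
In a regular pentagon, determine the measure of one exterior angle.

Each exterior angle of a regular n-gon is 360 / n.
For n = 5: 360 / 5 = 72 degrees.

72 degrees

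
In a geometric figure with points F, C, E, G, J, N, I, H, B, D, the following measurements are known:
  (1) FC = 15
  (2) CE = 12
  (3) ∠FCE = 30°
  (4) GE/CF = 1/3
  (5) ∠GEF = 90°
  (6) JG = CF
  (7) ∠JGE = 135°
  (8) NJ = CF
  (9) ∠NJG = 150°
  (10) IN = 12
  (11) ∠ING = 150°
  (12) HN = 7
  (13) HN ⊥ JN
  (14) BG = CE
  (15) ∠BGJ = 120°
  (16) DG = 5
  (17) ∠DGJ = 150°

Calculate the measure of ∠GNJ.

From the given relations: NJ = CF = 15; JG = CF = 15.
Step 1: By the law of cosines on triangle NJG: NG² = 15² + 15² − 2·15·15·cos(150°) = 839.71, so NG ≈ 28.98.
Step 2: By the inverse law of cosines on triangle GNJ: cos(∠GNJ) = (28.98² + 15² − 15²) / (2·28.98·15) = 839.71/869.33 = 0.9659, so ∠GNJ = 15°.

Therefore, the measure of angle ∠GNJ = 15°.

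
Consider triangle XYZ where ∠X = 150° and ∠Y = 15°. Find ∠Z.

The interior angles sum to 180°: angle Z = 180 - 150 - 15 = 15°.
The triangle is obtuse (angles 150°, 15°, 15°).

15 degrees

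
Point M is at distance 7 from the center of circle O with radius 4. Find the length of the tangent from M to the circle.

tangent = √(d² - r²) = √(7² - 4²) = √(49 - 16) = √33 = sqrt(33)

sqrt(33)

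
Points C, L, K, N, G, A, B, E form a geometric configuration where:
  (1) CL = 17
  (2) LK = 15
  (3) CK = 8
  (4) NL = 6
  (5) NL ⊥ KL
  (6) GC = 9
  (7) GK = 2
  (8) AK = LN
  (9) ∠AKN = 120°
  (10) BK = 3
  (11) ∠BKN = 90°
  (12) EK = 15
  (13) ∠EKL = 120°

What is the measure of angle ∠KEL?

Step 1: By the law of cosines on triangle EKL: EL² = 15² + 15² − 2·15·15·cos(120°) = 675, so EL = 15·√3.
Step 2: By the inverse law of cosines on triangle KEL: cos(∠KEL) = (15² + (15·√3)² − 15²) / (2·15·15·√3) = 675/779.42 = 0.866, so ∠KEL = 30°.

Therefore, the measure of angle ∠KEL = 30°.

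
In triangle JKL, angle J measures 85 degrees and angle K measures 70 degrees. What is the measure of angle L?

angle L = 180 - 85 - 70 = 25 degrees.

25 degrees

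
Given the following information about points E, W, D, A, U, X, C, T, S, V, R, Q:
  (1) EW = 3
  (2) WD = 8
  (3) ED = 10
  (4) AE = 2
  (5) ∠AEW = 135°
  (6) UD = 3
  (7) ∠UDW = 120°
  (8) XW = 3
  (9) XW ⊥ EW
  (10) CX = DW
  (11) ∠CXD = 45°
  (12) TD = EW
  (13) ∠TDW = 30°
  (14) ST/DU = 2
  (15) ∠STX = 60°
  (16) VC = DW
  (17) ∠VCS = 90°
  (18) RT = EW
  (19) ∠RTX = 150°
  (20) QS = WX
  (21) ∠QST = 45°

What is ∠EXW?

Step 1: By the law of cosines on triangle XWE: XE² = 3² + 3² − 2·3·3·cos(90°) = 18, so XE = 3·√2.
Step 2: By the inverse law of cosines on triangle EXW: cos(∠EXW) = ((3·√2)² + 3² − 3²) / (2·3·√2·3) = 18/25.46 = 0.7071, so ∠EXW = 45°.

Therefore, the measure of angle ∠EXW = 45°.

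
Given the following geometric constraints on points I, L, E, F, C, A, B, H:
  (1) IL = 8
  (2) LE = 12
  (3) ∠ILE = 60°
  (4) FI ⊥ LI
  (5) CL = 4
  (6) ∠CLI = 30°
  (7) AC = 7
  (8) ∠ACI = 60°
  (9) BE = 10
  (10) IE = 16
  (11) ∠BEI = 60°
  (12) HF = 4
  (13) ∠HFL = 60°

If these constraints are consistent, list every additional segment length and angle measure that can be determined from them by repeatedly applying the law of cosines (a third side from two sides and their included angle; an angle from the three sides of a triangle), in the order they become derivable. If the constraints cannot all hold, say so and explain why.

These constraints are not satisfiable: (1), (2) and (3) already determine IE: by the law of cosines IE² = 8² + 12² − 2·8·12·cos(60°) = 112, so IE = 4·√7, which contradicts (10) IE = 16. No planar figure meets all of them, so nothing further can be derived.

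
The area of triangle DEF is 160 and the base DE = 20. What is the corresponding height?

Area = (1/2) * base * height
height = 2 * Area / base
height = 2 * 160 / 20
height = 320 / 20
height = 16

16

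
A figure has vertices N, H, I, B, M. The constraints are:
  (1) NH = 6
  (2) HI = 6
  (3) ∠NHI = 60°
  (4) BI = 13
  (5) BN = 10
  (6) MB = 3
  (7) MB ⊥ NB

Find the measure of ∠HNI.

Step 1: By the law of cosines on triangle NHI: NI² = 6² + 6² − 2·6·6·cos(60°) = 36, so NI = 6.
Step 2: By the inverse law of cosines on triangle HNI: cos(∠HNI) = (6² + 6² − 6²) / (2·6·6) = 36/72 = 0.5, so ∠HNI = 60°.

Therefore, the measure of angle ∠HNI = 60°.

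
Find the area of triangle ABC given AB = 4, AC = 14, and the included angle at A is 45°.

Area = (1/2)(4)(14) sin(45°) = (1/2)(4)(14)(sqrt(2)/2) = 14*sqrt(2)

14*sqrt(2)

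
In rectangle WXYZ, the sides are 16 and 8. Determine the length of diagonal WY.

d = sqrt(16^2 + 8^2) = sqrt(320) = 8*sqrt(5)

8*sqrt(5)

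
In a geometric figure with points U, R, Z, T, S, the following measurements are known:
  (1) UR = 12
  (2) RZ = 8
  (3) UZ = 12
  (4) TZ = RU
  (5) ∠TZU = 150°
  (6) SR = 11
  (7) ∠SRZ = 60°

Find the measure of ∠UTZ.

From the given relations: TZ = RU = 12.
Step 1: By the law of cosines on triangle TZU: TU² = 12² + 12² − 2·12·12·cos(150°) = 537.42, so TU ≈ 23.18.
Step 2: By the inverse law of cosines on triangle UTZ: cos(∠UTZ) = (23.18² + 12² − 12²) / (2·23.18·12) = 537.42/556.37 = 0.9659, so ∠UTZ = 15°.

Therefore, the measure of angle ∠UTZ = 15°.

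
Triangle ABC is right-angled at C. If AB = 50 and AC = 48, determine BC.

Rearranging the Pythagorean theorem to solve for the unknown leg:
leg^2 = hypotenuse^2 - known_leg^2 = 2500 - 2304 = 196
leg = sqrt(196) = 14.

14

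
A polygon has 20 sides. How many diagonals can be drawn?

Total line segments between 20 vertices = C(20,2) = 190.
Subtract the 20 sides: 190 - 20 = 170 diagonals.

170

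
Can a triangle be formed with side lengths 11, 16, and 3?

The longest side is 16. The other two sides sum to 3 + 11 = 14.
Since 14 ≤ 16, the two shorter sides cannot reach around to close the triangle.

No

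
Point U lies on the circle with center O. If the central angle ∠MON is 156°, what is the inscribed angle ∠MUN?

An inscribed angle intercepts an arc from a point on the circle, while the central angle intercepts the same arc from the center.
The inscribed angle is always half the central angle: 156° / 2 = 78°.

78°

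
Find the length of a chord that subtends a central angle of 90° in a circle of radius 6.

Chord = 2(6) sin(45°) = 6*sqrt(2)

6*sqrt(2)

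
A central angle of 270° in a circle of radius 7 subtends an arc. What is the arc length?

The full circumference is 2πr = 2π(7) = 14*pi.
The arc spans 270° out of 360°, which is a fraction of 3/4.
Arc length = 14*pi × 3/4 = 21*pi/2.

21*pi/2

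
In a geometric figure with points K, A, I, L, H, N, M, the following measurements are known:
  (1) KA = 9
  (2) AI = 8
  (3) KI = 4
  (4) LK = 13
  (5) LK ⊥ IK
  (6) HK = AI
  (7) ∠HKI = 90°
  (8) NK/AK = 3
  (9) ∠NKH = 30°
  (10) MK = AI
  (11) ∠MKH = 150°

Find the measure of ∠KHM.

From the given relations: HK = AI = 8; MK = AI = 8.
Step 1: By the law of cosines on triangle HKM: HM² = 8² + 8² − 2·8·8·cos(150°) = 238.85, so HM ≈ 15.45.
Step 2: By the inverse law of cosines on triangle KHM: cos(∠KHM) = (8² + 15.45² − 8²) / (2·8·15.45) = 238.85/247.28 = 0.9659, so ∠KHM = 15°.

Therefore, the measure of angle ∠KHM = 15°.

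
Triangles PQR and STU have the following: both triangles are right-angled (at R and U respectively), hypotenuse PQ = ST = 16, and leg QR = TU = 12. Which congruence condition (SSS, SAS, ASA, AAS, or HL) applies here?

The given information matches HL: The hypotenuse and one leg of two right triangles are equal (Hypotenuse-Leg).

HL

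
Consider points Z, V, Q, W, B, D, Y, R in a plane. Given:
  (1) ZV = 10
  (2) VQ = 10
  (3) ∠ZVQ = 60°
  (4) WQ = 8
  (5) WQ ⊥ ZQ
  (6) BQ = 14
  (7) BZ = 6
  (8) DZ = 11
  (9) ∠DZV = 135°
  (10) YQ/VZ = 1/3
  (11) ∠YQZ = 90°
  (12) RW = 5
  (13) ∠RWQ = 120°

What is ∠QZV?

Step 1: By the law of cosines on triangle ZVQ: ZQ² = 10² + 10² − 2·10·10·cos(60°) = 100, so ZQ = 10.
Step 2: By the inverse law of cosines on triangle QZV: cos(∠QZV) = (10² + 10² − 10²) / (2·10·10) = 100/200 = 0.5, so ∠QZV = 60°.

Therefore, the measure of angle ∠QZV = 60°.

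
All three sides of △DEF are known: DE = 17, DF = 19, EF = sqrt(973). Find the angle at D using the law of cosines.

By the inverse law of cosines: cos(D) = (DE² + DF² - EF²) / (2 × DE × DF)
cos(D) = (17² + 19² - (sqrt(973))²) / (2 × 17 × 19)
cos(D) = (289 + 361 - (973)) / 646
cos(D) = -1/2
D = arccos(-1/2) = 120°

120°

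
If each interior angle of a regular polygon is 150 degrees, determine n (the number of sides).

Each interior angle of a regular n-gon is (n - 2) * 180 / n.
Setting this equal to 150:
(n - 2) * 180 / n = 150
Each exterior angle = 180 - 150 = 30 degrees.
Since exterior angles sum to 360: n = 360 / 30 = 12.

12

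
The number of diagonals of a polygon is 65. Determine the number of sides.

Using d = n(n - 3)/2, we solve 65 = n(n - 3)/2.
So n(n - 3) = 130.
Testing n = 13: 13 * 10 = 130 = 130. Correct.
The polygon has 13 sides.

13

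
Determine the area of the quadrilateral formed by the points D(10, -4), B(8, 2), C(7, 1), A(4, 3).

Shoelace: sum of cross terms = 17, Area = (1/2)|17| = 17/2

17/2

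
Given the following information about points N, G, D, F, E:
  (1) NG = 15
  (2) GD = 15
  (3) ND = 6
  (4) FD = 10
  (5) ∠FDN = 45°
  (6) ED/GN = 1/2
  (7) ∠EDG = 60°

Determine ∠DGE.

From the given relations: ED = 1/2·GN = 1/2·15 ≈ 7.5.
Step 1: By the law of cosines on triangle GDE: GE² = 15² + 7.5² − 2·15·7.5·cos(60°) = 168.75, so GE ≈ 12.99.
Step 2: By the inverse law of cosines on triangle DGE: cos(∠DGE) = (15² + 12.99² − 7.5²) / (2·15·12.99) = 337.5/389.71 = 0.866, so ∠DGE = 30°.

Therefore, the measure of angle ∠DGE = 30°.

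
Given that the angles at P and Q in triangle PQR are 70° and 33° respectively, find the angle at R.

The interior angles sum to 180°: angle R = 180 - 70 - 33 = 77°.
The triangle is acute (angles 70°, 33°, 77°).

77 degrees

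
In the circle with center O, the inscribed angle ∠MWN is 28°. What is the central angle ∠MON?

By the inscribed angle theorem, the central angle is twice the inscribed angle.
Central angle = 2 × 28° = 56°

56°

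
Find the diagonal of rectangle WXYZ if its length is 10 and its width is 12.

Using the Pythagorean theorem:
d² = 10² + 12² = 100 + 144 = 244
d = sqrt(244) = 2*sqrt(61)

2*sqrt(61)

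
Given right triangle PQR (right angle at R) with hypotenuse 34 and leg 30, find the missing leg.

QR = sqrt(34^2 - 30^2) = sqrt(256) = 16

16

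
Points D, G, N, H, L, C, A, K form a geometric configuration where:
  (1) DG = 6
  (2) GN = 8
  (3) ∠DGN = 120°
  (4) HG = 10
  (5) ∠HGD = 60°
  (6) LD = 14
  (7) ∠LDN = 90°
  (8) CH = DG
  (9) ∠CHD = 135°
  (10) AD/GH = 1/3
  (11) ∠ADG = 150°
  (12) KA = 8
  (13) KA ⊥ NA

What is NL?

Step 1: By the law of cosines on triangle DGN: DN² = 6² + 8² − 2·6·8·cos(120°) = 148, so DN = 2·√37.
Step 2: By the law of cosines on triangle NDL: NL² = (2·√37)² + 14² − 2·2·√37·14·cos(90°) = 344, so NL = 2·√86.

Therefore, the length of NL = 2·√86.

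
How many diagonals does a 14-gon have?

Total line segments between 14 vertices = C(14,2) = 91.
Subtract the 14 sides: 91 - 14 = 77 diagonals.

77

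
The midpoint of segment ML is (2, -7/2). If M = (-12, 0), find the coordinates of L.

Using the midpoint formula: M = ((x1 + x2)/2, (y1 + y2)/2)
We know M = (2, -7/2) and M = (-12, 0)
For x: 2 = (-12 + x2)/2, so x2 = 2*2 - -12 = 16
For y: -7/2 = (0 + y2)/2, so y2 = 2*-7/2 - 0 = -7
L = (16, -7)

(16, -7)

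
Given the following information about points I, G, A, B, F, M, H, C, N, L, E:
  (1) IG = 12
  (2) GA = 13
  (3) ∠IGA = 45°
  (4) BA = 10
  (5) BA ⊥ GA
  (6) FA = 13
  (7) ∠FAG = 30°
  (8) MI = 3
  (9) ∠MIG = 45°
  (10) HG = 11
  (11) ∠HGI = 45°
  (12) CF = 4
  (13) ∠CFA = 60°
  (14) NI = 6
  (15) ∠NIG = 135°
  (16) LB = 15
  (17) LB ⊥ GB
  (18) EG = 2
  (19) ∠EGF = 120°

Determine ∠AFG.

Step 1: By the law of cosines on triangle FAG: FG² = 13² + 13² − 2·13·13·cos(30°) = 45.28, so FG ≈ 6.73.
Step 2: By the inverse law of cosines on triangle AFG: cos(∠AFG) = (13² + 6.73² − 13²) / (2·13·6.73) = 45.28/174.96 = 0.2588, so ∠AFG = 75°.

Therefore, the measure of angle ∠AFG = 75°.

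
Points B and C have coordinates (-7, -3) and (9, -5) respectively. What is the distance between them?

d = sqrt((9 - -7)^2 + (-5 - -3)^2)
d = sqrt(16^2 + -2^2)
d = sqrt(256 + 4)
d = sqrt(260) = 2*sqrt(65)

2*sqrt(65)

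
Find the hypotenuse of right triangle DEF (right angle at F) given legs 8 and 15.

In a right triangle, the square of the hypotenuse equals the sum of the squares of the two legs.
The legs are 8 and 15, so the hypotenuse = sqrt(64 + 225) = sqrt(289) = 17.

17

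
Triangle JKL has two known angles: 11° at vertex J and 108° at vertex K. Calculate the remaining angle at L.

angle L = 180 - 11 - 108 = 61 degrees.

61 degrees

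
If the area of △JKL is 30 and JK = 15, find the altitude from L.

height = 2 * 30 / 15 = 4

4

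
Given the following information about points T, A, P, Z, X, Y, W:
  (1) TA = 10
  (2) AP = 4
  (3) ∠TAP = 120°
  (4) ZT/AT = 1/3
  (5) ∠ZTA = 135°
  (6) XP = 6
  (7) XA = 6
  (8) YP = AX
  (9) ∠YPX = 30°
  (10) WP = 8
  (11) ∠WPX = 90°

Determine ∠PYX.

From the given relations: YP = AX = 6.
Step 1: By the law of cosines on triangle YPX: YX² = 6² + 6² − 2·6·6·cos(30°) = 9.65, so YX ≈ 3.11.
Step 2: By the inverse law of cosines on triangle PYX: cos(∠PYX) = (6² + 3.11² − 6²) / (2·6·3.11) = 9.65/37.27 = 0.2588, so ∠PYX = 75°.

Therefore, the measure of angle ∠PYX = 75°.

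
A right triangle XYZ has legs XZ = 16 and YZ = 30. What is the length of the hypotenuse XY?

XY = sqrt(16^2 + 30^2) = sqrt(1156) = 34

34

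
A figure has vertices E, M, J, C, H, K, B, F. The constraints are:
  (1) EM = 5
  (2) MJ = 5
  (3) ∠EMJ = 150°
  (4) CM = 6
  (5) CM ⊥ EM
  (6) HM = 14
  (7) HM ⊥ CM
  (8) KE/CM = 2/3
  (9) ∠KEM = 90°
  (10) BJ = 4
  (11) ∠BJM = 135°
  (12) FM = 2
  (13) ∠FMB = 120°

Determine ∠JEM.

Step 1: By the law of cosines on triangle EMJ: EJ² = 5² + 5² − 2·5·5·cos(150°) = 93.3, so EJ ≈ 9.66.
Step 2: By the inverse law of cosines on triangle JEM: cos(∠JEM) = (9.66² + 5² − 5²) / (2·9.66·5) = 93.3/96.59 = 0.9659, so ∠JEM = 15°.

Therefore, the measure of angle ∠JEM = 15°.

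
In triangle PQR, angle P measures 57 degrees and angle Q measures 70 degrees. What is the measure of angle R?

The interior angles sum to 180°: angle R = 180 - 57 - 70 = 53°.
The triangle is acute (angles 57°, 70°, 53°).

53 degrees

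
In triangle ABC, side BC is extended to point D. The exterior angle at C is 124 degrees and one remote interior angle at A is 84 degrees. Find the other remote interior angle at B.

The exterior angle theorem states that an exterior angle equals the sum of the two non-adjacent interior angles.
So 124 = 84 + angle B, which gives angle B = 124 - 84 = 40 degrees.

40 degrees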